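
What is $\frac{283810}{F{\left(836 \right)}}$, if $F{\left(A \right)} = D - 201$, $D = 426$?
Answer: $\frac{56762}{45} \approx 1261.4$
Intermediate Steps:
$F{\left(A \right)} = 225$ ($F{\left(A \right)} = 426 - 201 = 225$)
$\frac{283810}{F{\left(836 \right)}} = \frac{283810}{225} = 283810 \cdot \frac{1}{225} = \frac{56762}{45}$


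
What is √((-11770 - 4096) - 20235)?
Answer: I*√36101 ≈ 190.0*I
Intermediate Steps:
√((-11770 - 4096) - 20235) = √(-15866 - 20235) = √(-36101) = I*√36101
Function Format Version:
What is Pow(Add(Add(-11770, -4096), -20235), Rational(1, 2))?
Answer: Mul(I, Pow(36101, Rational(1, 2))) ≈ Mul(190.00, I)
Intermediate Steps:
Pow(Add(Add(-11770, -4096), -20235), Rational(1, 2)) = Pow(Add(-15866, -20235), Rational(1, 2)) = Pow(-36101, Rational(1, 2)) = Mul(I, Pow(36101, Rational(1, 2)))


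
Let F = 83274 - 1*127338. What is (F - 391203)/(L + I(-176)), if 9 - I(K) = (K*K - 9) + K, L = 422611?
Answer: -435267/391829 ≈ -1.1109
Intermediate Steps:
I(K) = 18 - K - K² (I(K) = 9 - ((K*K - 9) + K) = 9 - ((K² - 9) + K) = 9 - ((-9 + K²) + K) = 9 - (-9 + K + K²) = 9 + (9 - K - K²) = 18 - K - K²)
F = -44064 (F = 83274 - 127338 = -44064)
(F - 391203)/(L + I(-176)) = (-44064 - 391203)/(422611 + (18 - 1*(-176) - 1*(-176)²)) = -435267/(422611 + (18 + 176 - 1*30976)) = -435267/(422611 + (18 + 176 - 30976)) = -435267/(422611 - 30782) = -435267/391829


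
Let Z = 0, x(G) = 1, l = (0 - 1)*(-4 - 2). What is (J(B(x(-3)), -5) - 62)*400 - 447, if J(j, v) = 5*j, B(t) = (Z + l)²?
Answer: 46753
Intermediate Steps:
l = 6 (l = -1*(-6) = 6)
B(t) = 36 (B(t) = (0 + 6)² = 6² = 36)
(J(B(x(-3)), -5) - 62)*400 - 447 = (5*36 - 62)*400 - 447 = (180 - 62)*400 - 447 = 118*400 - 447 = 47200 - 447 = 46753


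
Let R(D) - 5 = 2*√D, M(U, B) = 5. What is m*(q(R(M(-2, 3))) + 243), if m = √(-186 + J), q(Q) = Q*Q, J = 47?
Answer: I*(20*√695 + 288*√139) ≈ 3922.7*I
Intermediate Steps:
R(D) = 5 + 2*√D
q(Q) = Q²
m = I*√139 (m = √(-186 + 47) = √(-139) = I*√139 ≈ 11.79*I)
m*(q(R(M(-2, 3))) + 243) = (I*√139)*((5 + 2*√5)² + 243) = (I*√139)*(243 + (5 + 2*√5)²) = I*√139*(243 + (5 + 2*√5)²)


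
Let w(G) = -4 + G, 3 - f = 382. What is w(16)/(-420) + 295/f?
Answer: -10704/13265 ≈ -0.80694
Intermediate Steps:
f = -379 (f = 3 - 1*382 = 3 - 382 = -379)
w(16)/(-420) + 295/f = (-4 + 16)/(-420) + 295/(-379) = 12*(-1/420) + 295*(-1/379) = -1/35 - 295/379 = -10704/13265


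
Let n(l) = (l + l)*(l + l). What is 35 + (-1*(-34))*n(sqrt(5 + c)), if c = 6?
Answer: 1531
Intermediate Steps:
n(l) = 4*l**2 (n(l) = (2*l)*(2*l) = 4*l**2)
35 + (-1*(-34))*n(sqrt(5 + c)) = 35 + (-1*(-34))*(4*(sqrt(5 + 6))**2) = 35 + 34*(4*(sqrt(11))**2) = 35 + 34*(4*11) = 35 + 34*44 = 35 + 1496 = 1531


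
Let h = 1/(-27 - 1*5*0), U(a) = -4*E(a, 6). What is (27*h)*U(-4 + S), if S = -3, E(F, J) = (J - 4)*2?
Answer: 16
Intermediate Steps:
E(F, J) = -8 + 2*J (E(F, J) = (-4 + J)*2 = -8 + 2*J)
U(a) = -16 (U(a) = -4*(-8 + 2*6) = -4*(-8 + 12) = -4*4 = -16)
h = -1/27 (h = 1/(-27 - 5*0) = 1/(-27 + 0) = 1/(-27) = -1/27 ≈ -0.037037)
(27*h)*U(-4 + S) = (27*(-1/27))*(-16) = -1*(-16) = 16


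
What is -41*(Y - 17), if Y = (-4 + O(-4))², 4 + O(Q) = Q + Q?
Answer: -9799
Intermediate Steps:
O(Q) = -4 + 2*Q (O(Q) = -4 + (Q + Q) = -4 + 2*Q)
Y = 256 (Y = (-4 + (-4 + 2*(-4)))² = (-4 + (-4 - 8))² = (-4 - 12)² = (-16)² = 256)
-41*(Y - 17) = -41*(256 - 17) = -41*239 = -9799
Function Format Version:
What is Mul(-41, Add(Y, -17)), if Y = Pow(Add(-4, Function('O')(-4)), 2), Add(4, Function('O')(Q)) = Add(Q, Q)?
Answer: -9799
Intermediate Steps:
Function('O')(Q) = Add(-4, Mul(2, Q)) (Function('O')(Q) = Add(-4, Add(Q, Q)) = Add(-4, Mul(2, Q)))
Y = 256 (Y = Pow(Add(-4, Add(-4, Mul(2, -4))), 2) = Pow(Add(-4, Add(-4, -8)), 2) = Pow(Add(-4, -12), 2) = Pow(-16, 2) = 256)
Mul(-41, Add(Y, -17)) = Mul(-41, Add(256, -17)) = Mul(-41, 239) = -9799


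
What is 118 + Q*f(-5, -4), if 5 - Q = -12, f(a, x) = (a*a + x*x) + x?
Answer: 747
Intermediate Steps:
f(a, x) = x + a**2 + x**2 (f(a, x) = (a**2 + x**2) + x = x + a**2 + x**2)
Q = 17 (Q = 5 - 1*(-12) = 5 + 12 = 17)
118 + Q*f(-5, -4) = 118 + 17*(-4 + (-5)**2 + (-4)**2) = 118 + 17*(-4 + 25 + 16) = 118 + 17*37 = 118 + 629 = 747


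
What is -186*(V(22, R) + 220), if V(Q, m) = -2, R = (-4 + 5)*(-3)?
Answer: -40548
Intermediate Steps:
R = -3 (R = 1*(-3) = -3)
-186*(V(22, R) + 220) = -186*(-2 + 220) = -186*218 = -40548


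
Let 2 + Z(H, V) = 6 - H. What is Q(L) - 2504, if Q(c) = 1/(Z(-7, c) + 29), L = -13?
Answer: -100159/40 ≈ -2504.0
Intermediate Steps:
Z(H, V) = 4 - H (Z(H, V) = -2 + (6 - H) = 4 - H)
Q(c) = 1/40 (Q(c) = 1/((4 - 1*(-7)) + 29) = 1/((4 + 7) + 29) = 1/(11 + 29) = 1/40)
Q(L) - 2504 = 1/40 - 2504 = -100159/40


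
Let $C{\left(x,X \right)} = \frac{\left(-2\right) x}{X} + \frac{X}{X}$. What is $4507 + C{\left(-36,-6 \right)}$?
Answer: $4496$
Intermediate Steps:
$C{\left(x,X \right)} = 1 - \frac{2 x}{X}$ ($C{\left(x,X \right)} = - \frac{2 x}{X} + 1 = 1 - \frac{2 x}{X}$)
$4507 + C{\left(-36,-6 \right)} = 4507 + \frac{-6 - -72}{-6} = 4507 - \frac{-6 + 72}{6} = 4507 - 11 = 4496$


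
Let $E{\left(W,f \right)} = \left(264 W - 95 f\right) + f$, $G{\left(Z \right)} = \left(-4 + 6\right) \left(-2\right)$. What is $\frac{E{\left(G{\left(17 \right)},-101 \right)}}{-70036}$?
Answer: $- \frac{4219}{35018} \approx -0.12048$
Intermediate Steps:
$G{\left(Z \right)} = -4$ ($G{\left(Z \right)} = 2 \left(-2\right) = -4$)
$E{\left(W,f \right)} = - 94 f + 264 W$ ($E{\left(W,f \right)} = \left(- 95 f + 264 W\right) + f = - 94 f + 264 W$)
$\frac{E{\left(G{\left(17 \right)},-101 \right)}}{-70036} = \frac{\left(-94\right) \left(-101\right) + 264 \left(-4\right)}{-70036} = \left(9494 - 1056\right) \left(- \frac{1}{70036}\right) = 8438 \left(- \frac{1}{70036}\right) = - \frac{4219}{35018}$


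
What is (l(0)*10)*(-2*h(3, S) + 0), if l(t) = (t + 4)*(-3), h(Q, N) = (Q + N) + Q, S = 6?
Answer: 2880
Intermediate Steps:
h(Q, N) = N + 2*Q (h(Q, N) = (N + Q) + Q = N + 2*Q)
l(t) = -12 - 3*t (l(t) = (4 + t)*(-3) = -12 - 3*t)
(l(0)*10)*(-2*h(3, S) + 0) = ((-12 - 3*0)*10)*(-2*(6 + 2*3) + 0) = ((-12 + 0)*10)*(-2*(6 + 6) + 0) = (-12*10)*(-2*12 + 0) = -120*(-24 + 0) = -120*(-24) = 2880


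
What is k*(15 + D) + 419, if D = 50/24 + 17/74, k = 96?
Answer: 76999/37 ≈ 2081.1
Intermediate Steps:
D = 1027/444 (D = 50*(1/24) + 17*(1/74) = 25/12 + 17/74 = 1027/444 ≈ 2.3131)
k*(15 + D) + 419 = 96*(15 + 1027/444) + 419 = 96*(7687/444) + 419 = 61496/37 + 419 = 76999/37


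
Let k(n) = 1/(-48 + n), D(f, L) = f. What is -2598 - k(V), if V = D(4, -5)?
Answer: -114311/44 ≈ -2598.0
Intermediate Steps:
V = 4
-2598 - k(V) = -2598 - 1/(-48 + 4) = -2598 - 1/(-44) = -2598 - 1*(-1/44) = -2598 + 1/44 = -114311/44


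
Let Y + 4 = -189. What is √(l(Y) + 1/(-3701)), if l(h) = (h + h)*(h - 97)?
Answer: √1533287064239/3701 ≈ 334.57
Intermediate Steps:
Y = -193 (Y = -4 - 189 = -193)
l(h) = 2*h*(-97 + h) (l(h) = (2*h)*(-97 + h) = 2*h*(-97 + h))
√(l(Y) + 1/(-3701)) = √(2*(-193)*(-97 - 193) + 1/(-3701)) = √(2*(-193)*(-290) - 1/3701) = √(111940 - 1/3701) = √(414289939/3701) = √1533287064239/3701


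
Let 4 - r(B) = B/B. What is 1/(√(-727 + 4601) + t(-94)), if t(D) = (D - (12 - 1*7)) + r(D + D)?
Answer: -48/2671 - √3874/5342 ≈ -0.029622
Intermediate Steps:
r(B) = 3 (r(B) = 4 - B/B = 4 - 1*1 = 4 - 1 = 3)
t(D) = -2 + D (t(D) = (D - (12 - 1*7)) + 3 = (D - (12 - 7)) + 3 = (D - 1*5) + 3 = (D - 5) + 3 = (-5 + D) + 3 = -2 + D)
1/(√(-727 + 4601) + t(-94)) = 1/(√(-727 + 4601) + (-2 - 94)) = 1/(√3874 - 96) = 1/(-96 + √3874)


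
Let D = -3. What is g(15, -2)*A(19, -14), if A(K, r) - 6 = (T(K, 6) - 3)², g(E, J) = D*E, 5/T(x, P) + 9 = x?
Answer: -2205/4 ≈ -551.25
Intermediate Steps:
T(x, P) = 5/(-9 + x)
g(E, J) = -3*E
A(K, r) = 6 + (-3 + 5/(-9 + K))² (A(K, r) = 6 + (5/(-9 + K) - 3)² = 6 + (-3 + 5/(-9 + K))²)
g(15, -2)*A(19, -14) = (-3*15)*(6 + (-32 + 3*19)²/(-9 + 19)²) = -45*(6 + (-32 + 57)²/10²) = -45*(6 + 25²*(1/100)) = -45*(6 + 625*(1/100)) = -45*(6 + 25/4) = -45*49/4 = -2205/4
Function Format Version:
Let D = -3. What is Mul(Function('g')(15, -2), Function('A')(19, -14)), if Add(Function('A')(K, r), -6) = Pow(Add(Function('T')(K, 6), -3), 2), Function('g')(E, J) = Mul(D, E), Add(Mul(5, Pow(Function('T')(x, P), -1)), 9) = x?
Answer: Rational(-2205, 4) ≈ -551.25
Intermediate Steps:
Function('T')(x, P) = Mul(5, Pow(Add(-9, x), -1))
Function('g')(E, J) = Mul(-3, E)
Function('A')(K, r) = Add(6, Pow(Add(-3, Mul(5, Pow(Add(-9, K), -1))), 2)) (Function('A')(K, r) = Add(6, Pow(Add(Mul(5, Pow(Add(-9, K), -1)), -3), 2)) = Add(6, Pow(Add(-3, Mul(5, Pow(Add(-9, K), -1))), 2)))
Mul(Function('g')(15, -2), Function('A')(19, -14)) = Mul(Mul(-3, 15), Add(6, Mul(Pow(Add(-32, Mul(3, 19)), 2), Pow(Add(-9, 19), -2)))) = Mul(-45, Add(6, Mul(Pow(Add(-32, 57), 2), Pow(10, -2)))) = Mul(-45, Add(6, Mul(Pow(25, 2), Rational(1, 100)))) = Mul(-45, Add(6, Mul(625, Rational(1, 100)))) = Mul(-45, Add(6, Rational(25, 4))) = Mul(-45, Rational(49, 4)) = Rational(-2205, 4)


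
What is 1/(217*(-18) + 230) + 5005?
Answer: 18398379/3676 ≈ 5005.0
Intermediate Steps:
1/(217*(-18) + 230) + 5005 = 1/(-3906 + 230) + 5005 = 1/(-3676) + 5005 = -1/3676 + 5005 = 18398379/3676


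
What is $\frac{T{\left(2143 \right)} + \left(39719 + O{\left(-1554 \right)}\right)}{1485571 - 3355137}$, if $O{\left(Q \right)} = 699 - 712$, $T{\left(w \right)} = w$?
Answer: $- \frac{41849}{1869566} \approx -0.022384$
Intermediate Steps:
$O{\left(Q \right)} = -13$
$\frac{T{\left(2143 \right)} + \left(39719 + O{\left(-1554 \right)}\right)}{1485571 - 3355137} = \frac{2143 + \left(39719 - 13\right)}{1485571 - 3355137} = \frac{2143 + 39706}{-1869566} = 41849 \left(- \frac{1}{1869566}\right) = - \frac{41849}{1869566}$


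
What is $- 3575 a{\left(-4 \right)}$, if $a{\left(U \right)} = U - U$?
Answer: $0$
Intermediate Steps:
$a{\left(U \right)} = 0$
$- 3575 a{\left(-4 \right)} = \left(-3575\right) 0 = 0$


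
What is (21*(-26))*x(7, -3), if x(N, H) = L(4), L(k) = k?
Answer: -2184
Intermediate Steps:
x(N, H) = 4
(21*(-26))*x(7, -3) = (21*(-26))*4 = -546*4 = -2184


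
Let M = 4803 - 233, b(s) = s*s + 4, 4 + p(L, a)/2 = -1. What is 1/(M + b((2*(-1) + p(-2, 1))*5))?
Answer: 1/8174 ≈ 0.00012234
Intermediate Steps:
p(L, a) = -10 (p(L, a) = -8 + 2*(-1) = -8 - 2 = -10)
b(s) = 4 + s² (b(s) = s² + 4 = 4 + s²)
M = 4570
1/(M + b((2*(-1) + p(-2, 1))*5)) = 1/(4570 + (4 + ((2*(-1) - 10)*5)²)) = 1/(4570 + (4 + ((-2 - 10)*5)²)) = 1/(4570 + (4 + (-12*5)²)) = 1/(4570 + (4 + (-60)²)) = 1/(4570 + (4 + 3600)) = 1/(4570 + 3604) = 1/8174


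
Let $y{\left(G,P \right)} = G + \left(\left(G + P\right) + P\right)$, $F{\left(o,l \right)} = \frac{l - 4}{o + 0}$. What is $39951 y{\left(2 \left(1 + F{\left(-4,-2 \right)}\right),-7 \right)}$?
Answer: $-159804$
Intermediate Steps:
$F{\left(o,l \right)} = \frac{-4 + l}{o}$
$y{\left(G,P \right)} = 2 G + 2 P$ ($y{\left(G,P \right)} = G + \left(G + 2 P\right) = 2 G + 2 P$)
$39951 y{\left(2 \left(1 + F{\left(-4,-2 \right)}\right),-7 \right)} = 39951 \left(2 \cdot 2 \left(1 + \frac{-4 - 2}{-4}\right) + 2 \left(-7\right)\right) = 39951 \left(2 \cdot 2 \left(1 - - \frac{3}{2}\right) - 14\right) = 39951 \left(2 \cdot 2 \left(1 + \frac{3}{2}\right) - 14\right) = 39951 \left(2 \cdot 2 \cdot \frac{5}{2} - 14\right) = 39951 \left(2 \cdot 5 - 14\right) = 39951 \left(10 - 14\right) = 39951 \left(-4\right) = -159804$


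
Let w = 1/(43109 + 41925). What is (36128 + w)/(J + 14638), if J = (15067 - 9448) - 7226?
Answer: 3072108353/1108078054 ≈ 2.7725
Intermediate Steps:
J = -1607 (J = 5619 - 7226 = -1607)
w = 1/85034 ≈ 1.1760e-5
(36128 + w)/(J + 14638) = (36128 + 1/85034)/(-1607 + 14638) = (3072108353/85034)/13031 = (3072108353/85034)*(1/13031) = 3072108353/1108078054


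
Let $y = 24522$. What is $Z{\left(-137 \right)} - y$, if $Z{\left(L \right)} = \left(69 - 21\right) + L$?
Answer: $-24611$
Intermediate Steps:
$Z{\left(L \right)} = 48 + L$
$Z{\left(-137 \right)} - y = \left(48 - 137\right) - 24522 = -89 - 24522 = -24611$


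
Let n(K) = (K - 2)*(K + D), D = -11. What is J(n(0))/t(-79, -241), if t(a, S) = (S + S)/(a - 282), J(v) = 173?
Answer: 62453/482 ≈ 129.57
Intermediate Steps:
n(K) = (-11 + K)*(-2 + K) (n(K) = (K - 2)*(K - 11) = (-2 + K)*(-11 + K) = (-11 + K)*(-2 + K))
t(a, S) = 2*S/(-282 + a) (t(a, S) = (2*S)/(-282 + a) = 2*S/(-282 + a))
J(n(0))/t(-79, -241) = 173/((2*(-241)/(-282 - 79))) = 173/((2*(-241)/(-361))) = 173/((2*(-241)*(-1/361))) = 173/(482/361) = 173*(361/482) = 62453/482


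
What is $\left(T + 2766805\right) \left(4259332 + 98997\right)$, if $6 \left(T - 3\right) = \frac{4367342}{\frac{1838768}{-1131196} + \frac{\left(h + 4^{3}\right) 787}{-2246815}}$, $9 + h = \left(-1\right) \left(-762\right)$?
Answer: $\frac{5413563599766426073229183}{520575728229} \approx 1.0399 \cdot 10^{13}$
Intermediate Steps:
$h = 753$ ($h = -9 - -762 = -9 + 762 = 753$)
$T = - \frac{198212449589881618}{520575728229}$ ($T = 3 + \frac{4367342 \frac{1}{\frac{1838768}{-1131196} + \frac{\left(753 + 4^{3}\right) 787}{-2246815}}}{6} = 3 + \frac{4367342 \frac{1}{1838768 \left(- \frac{1}{1131196}\right) + \left(753 + 64\right) 787 \left(- \frac{1}{2246815}\right)}}{6} = 3 + \frac{4367342 \frac{1}{- \frac{459692}{282799} + 817 \cdot 787 \left(- \frac{1}{2246815}\right)}}{6} = 3 + \frac{4367342 \frac{1}{- \frac{459692}{282799} + 642979 \left(- \frac{1}{2246815}\right)}}{6} = 3 + \frac{4367342 \frac{1}{- \frac{459692}{282799} - \frac{642979}{2246815}}}{6} = 3 + \frac{4367342 \frac{1}{- \frac{1214676699201}{635397035185}}}{6} = 3 + \frac{4367342 \left(- \frac{635397035185}{1214676699201}\right)}{6} = 3 + \frac{1}{6} \left(- \frac{396428022634132610}{173525242743}\right) = 3 - \frac{198214011317066305}{520575728229} = - \frac{198212449589881618}{520575728229} \approx -3.8076 \cdot 10^{5}$)
$\left(T + 2766805\right) \left(4259332 + 98997\right) = \left(- \frac{198212449589881618}{520575728229} + 2766805\right) \left(4259332 + 98997\right) = \frac{1242119078152756727}{520575728229} \cdot 4358329 = \frac{5413563599766426073229183}{520575728229}$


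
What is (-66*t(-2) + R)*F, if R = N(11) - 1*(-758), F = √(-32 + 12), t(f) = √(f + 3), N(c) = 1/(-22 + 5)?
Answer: 23526*I*√5/17 ≈ 3094.5*I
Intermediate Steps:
N(c) = -1/17 (N(c) = 1/(-17) = -1/17)
t(f) = √(3 + f)
F = 2*I*√5 (F = √(-20) = 2*I*√5 ≈ 4.4721*I)
R = 12885/17 (R = -1/17 - 1*(-758) = -1/17 + 758 = 12885/17 ≈ 757.94)
(-66*t(-2) + R)*F = (-66*√(3 - 2) + 12885/17)*(2*I*√5) = (-66*√1 + 12885/17)*(2*I*√5) = (-66*1 + 12885/17)*(2*I*√5) = (-66 + 12885/17)*(2*I*√5) = 11763*(2*I*√5)/17 = 23526*I*√5/17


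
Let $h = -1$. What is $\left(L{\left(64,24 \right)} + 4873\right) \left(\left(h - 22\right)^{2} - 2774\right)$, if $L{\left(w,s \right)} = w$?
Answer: $-11083565$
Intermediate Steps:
$\left(L{\left(64,24 \right)} + 4873\right) \left(\left(h - 22\right)^{2} - 2774\right) = \left(64 + 4873\right) \left(\left(-1 - 22\right)^{2} - 2774\right) = 4937 \left(\left(-23\right)^{2} - 2774\right) = 4937 \left(529 - 2774\right) = 4937 \left(-2245\right) = -11083565$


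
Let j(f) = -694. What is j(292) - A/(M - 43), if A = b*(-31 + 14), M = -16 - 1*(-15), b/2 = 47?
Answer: -16067/22 ≈ -730.32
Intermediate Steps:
b = 94 (b = 2*47 = 94)
M = -1 (M = -16 + 15 = -1)
A = -1598 (A = 94*(-31 + 14) = 94*(-17) = -1598)
j(292) - A/(M - 43) = -694 - (-1598)/(-1 - 43) = -694 - (-1598)/(-44) = -694 - (-1598)*(-1)/44 = -694 - 1*799/22 = -694 - 799/22 = -16067/22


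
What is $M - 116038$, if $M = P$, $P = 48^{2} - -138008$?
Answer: $24274$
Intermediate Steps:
$P = 140312$ ($P = 2304 + 138008 = 140312$)
$M = 140312$
$M - 116038 = 140312 - 116038 = 24274$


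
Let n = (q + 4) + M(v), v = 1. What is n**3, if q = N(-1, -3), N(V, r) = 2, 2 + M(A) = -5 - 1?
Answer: -8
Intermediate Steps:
M(A) = -8 (M(A) = -2 + (-5 - 1) = -2 - 6 = -8)
q = 2
n = -2 (n = (2 + 4) - 8 = 6 - 8 = -2)
n**3 = (-2)**3 = -8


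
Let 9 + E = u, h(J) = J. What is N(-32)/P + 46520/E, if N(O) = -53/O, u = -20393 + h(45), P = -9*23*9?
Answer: -2774415241/1213602912 ≈ -2.2861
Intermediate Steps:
P = -1863 (P = -207*9 = -1863)
u = -20348 (u = -20393 + 45 = -20348)
E = -20357 (E = -9 - 20348 = -20357)
N(-32)/P + 46520/E = -53/(-32)/(-1863) + 46520/(-20357) = -53*(-1/32)*(-1/1863) + 46520*(-1/20357) = (53/32)*(-1/1863) - 46520/20357 = -53/59616 - 46520/20357 = -2774415241/1213602912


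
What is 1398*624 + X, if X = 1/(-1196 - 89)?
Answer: 1120972319/1285 ≈ 8.7235e+5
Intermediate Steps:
X = -1/1285 (X = 1/(-1285) = -1/1285 ≈ -0.00077821)
1398*624 + X = 1398*624 - 1/1285 = 872352 - 1/1285 = 1120972319/1285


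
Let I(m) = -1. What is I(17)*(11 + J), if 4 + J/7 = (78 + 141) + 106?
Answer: -2258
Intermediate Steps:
J = 2247 (J = -28 + 7*((78 + 141) + 106) = -28 + 7*(219 + 106) = -28 + 7*325 = -28 + 2275 = 2247)
I(17)*(11 + J) = -(11 + 2247) = -1*2258 = -2258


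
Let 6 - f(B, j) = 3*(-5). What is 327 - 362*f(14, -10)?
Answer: -7275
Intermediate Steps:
f(B, j) = 21 (f(B, j) = 6 - 3*(-5) = 6 - 1*(-15) = 6 + 15 = 21)
327 - 362*f(14, -10) = 327 - 362*21 = 327 - 7602 = -7275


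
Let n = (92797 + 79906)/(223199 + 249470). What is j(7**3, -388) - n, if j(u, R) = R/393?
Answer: -251267851/185758917 ≈ -1.3527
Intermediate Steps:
j(u, R) = R/393 (j(u, R) = R*(1/393) = R/393)
n = 172703/472669 ≈ 0.36538
j(7**3, -388) - n = (1/393)*(-388) - 1*172703/472669 = -388/393 - 172703/472669 = -251267851/185758917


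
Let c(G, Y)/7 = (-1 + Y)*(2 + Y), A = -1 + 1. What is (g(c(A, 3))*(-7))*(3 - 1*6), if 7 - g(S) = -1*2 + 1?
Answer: 168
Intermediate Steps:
A = 0
c(G, Y) = 7*(-1 + Y)*(2 + Y) (c(G, Y) = 7*((-1 + Y)*(2 + Y)) = 7*(-1 + Y)*(2 + Y))
g(S) = 8 (g(S) = 7 - (-1*2 + 1) = 7 - (-2 + 1) = 7 - 1*(-1) = 7 + 1 = 8)
(g(c(A, 3))*(-7))*(3 - 1*6) = (8*(-7))*(3 - 1*6) = -56*(3 - 6) = -56*(-3) = 168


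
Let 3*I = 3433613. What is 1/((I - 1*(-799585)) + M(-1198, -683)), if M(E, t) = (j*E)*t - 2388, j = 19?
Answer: 3/52464542 ≈ 5.7181e-8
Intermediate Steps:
I = 3433613/3 (I = (⅓)*3433613 = 3433613/3 ≈ 1.1445e+6)
M(E, t) = -2388 + 19*E*t (M(E, t) = (19*E)*t - 2388 = 19*E*t - 2388 = -2388 + 19*E*t)
1/((I - 1*(-799585)) + M(-1198, -683)) = 1/((3433613/3 - 1*(-799585)) + (-2388 + 19*(-1198)*(-683))) = 1/((3433613/3 + 799585) + (-2388 + 15546446)) = 1/(5832368/3 + 15544058) = 1/(52464542/3) = 3/52464542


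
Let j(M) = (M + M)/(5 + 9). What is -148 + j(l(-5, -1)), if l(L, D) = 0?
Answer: -148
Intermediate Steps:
j(M) = M/7 (j(M) = (2*M)/14 = (2*M)*(1/14) = M/7)
-148 + j(l(-5, -1)) = -148 + (⅐)*0 = -148 + 0 = -148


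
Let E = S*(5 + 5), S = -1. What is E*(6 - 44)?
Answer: 380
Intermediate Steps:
E = -10 (E = -(5 + 5) = -1*10 = -10)
E*(6 - 44) = -10*(6 - 44) = -10*(-38) = 380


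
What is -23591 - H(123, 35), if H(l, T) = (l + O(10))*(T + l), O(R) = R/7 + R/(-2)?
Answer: -297225/7 ≈ -42461.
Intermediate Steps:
O(R) = -5*R/14 (O(R) = R*(1/7) + R*(-1/2) = R/7 - R/2 = -5*R/14)
H(l, T) = (-25/7 + l)*(T + l) (H(l, T) = (l - 5/14*10)*(T + l) = (l - 25/7)*(T + l) = (-25/7 + l)*(T + l))
-23591 - H(123, 35) = -23591 - (123**2 - 25/7*35 - 25/7*123 + 35*123) = -23591 - (15129 - 125 - 3075/7 + 4305) = -23591 - 1*132088/7 = -23591 - 132088/7 = -297225/7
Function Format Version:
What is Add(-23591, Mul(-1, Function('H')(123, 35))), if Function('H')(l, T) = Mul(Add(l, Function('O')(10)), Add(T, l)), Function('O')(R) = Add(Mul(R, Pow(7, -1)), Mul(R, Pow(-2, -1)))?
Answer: Rational(-297225, 7) ≈ -42461.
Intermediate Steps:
Function('O')(R) = Mul(Rational(-5, 14), R) (Function('O')(R) = Add(Mul(R, Rational(1, 7)), Mul(R, Rational(-1, 2))) = Add(Mul(Rational(1, 7), R), Mul(Rational(-1, 2), R)) = Mul(Rational(-5, 14), R))
Function('H')(l, T) = Mul(Add(Rational(-25, 7), l), Add(T, l)) (Function('H')(l, T) = Mul(Add(l, Mul(Rational(-5, 14), 10)), Add(T, l)) = Mul(Add(l, Rational(-25, 7)), Add(T, l)) = Mul(Add(Rational(-25, 7), l), Add(T, l)))
Add(-23591, Mul(-1, Function('H')(123, 35))) = Add(-23591, Mul(-1, Add(Pow(123, 2), Mul(Rational(-25, 7), 35), Mul(Rational(-25, 7), 123), Mul(35, 123)))) = Add(-23591, Mul(-1, Add(15129, -125, Rational(-3075, 7), 4305))) = Add(-23591, Mul(-1, Rational(132088, 7))) = Add(-23591, Rational(-132088, 7)) = Rational(-297225, 7)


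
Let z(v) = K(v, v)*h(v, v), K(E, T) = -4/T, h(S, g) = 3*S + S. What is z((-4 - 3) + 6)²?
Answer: 256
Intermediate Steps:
h(S, g) = 4*S
z(v) = -16 (z(v) = (-4/v)*(4*v) = -16)
z((-4 - 3) + 6)² = (-16)² = 256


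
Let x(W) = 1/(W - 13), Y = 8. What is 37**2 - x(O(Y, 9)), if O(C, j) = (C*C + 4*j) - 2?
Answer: 116364/85 ≈ 1369.0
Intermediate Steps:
O(C, j) = -2 + C**2 + 4*j (O(C, j) = (C**2 + 4*j) - 2 = -2 + C**2 + 4*j)
x(W) = 1/(-13 + W)
37**2 - x(O(Y, 9)) = 37**2 - 1/(-13 + (-2 + 8**2 + 4*9)) = 1369 - 1/(-13 + (-2 + 64 + 36)) = 1369 - 1/(-13 + 98) = 1369 - 1/85 = 116364/85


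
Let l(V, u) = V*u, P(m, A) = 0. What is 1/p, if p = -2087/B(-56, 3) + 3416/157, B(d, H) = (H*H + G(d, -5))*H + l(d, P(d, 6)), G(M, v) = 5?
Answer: -6594/184187 ≈ -0.035801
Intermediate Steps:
B(d, H) = H*(5 + H**2) (B(d, H) = (H*H + 5)*H + d*0 = (H**2 + 5)*H + 0 = (5 + H**2)*H + 0 = H*(5 + H**2) + 0 = H*(5 + H**2))
p = -184187/6594 (p = -2087*1/(3*(5 + 3**2)) + 3416/157 = -2087*1/(3*(5 + 9)) + 3416*(1/157) = -2087/(3*14) + 3416/157 = -2087/42 + 3416/157 = -184187/6594 ≈ -27.933)
1/p = 1/(-184187/6594) = -6594/184187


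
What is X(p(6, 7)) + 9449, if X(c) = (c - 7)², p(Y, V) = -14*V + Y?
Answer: 19250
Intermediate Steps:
p(Y, V) = Y - 14*V
X(c) = (-7 + c)²
X(p(6, 7)) + 9449 = (-7 + (6 - 14*7))² + 9449 = (-7 + (6 - 98))² + 9449 = (-7 - 92)² + 9449 = (-99)² + 9449 = 9801 + 9449 = 19250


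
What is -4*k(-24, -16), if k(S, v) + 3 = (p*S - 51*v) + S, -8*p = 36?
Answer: -3588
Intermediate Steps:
p = -9/2 (p = -1/8*36 = -9/2 ≈ -4.5000)
k(S, v) = -3 - 51*v - 7*S/2 (k(S, v) = -3 + ((-9*S/2 - 51*v) + S) = -3 + ((-51*v - 9*S/2) + S) = -3 + (-51*v - 7*S/2) = -3 - 51*v - 7*S/2)
-4*k(-24, -16) = -4*(-3 - 51*(-16) - 7/2*(-24)) = -4*(-3 + 816 + 84) = -4*897 = -3588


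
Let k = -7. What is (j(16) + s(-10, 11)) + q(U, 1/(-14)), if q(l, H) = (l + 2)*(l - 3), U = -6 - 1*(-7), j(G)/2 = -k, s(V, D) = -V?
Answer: 18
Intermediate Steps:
j(G) = 14 (j(G) = 2*(-1*(-7)) = 2*7 = 14)
U = 1 (U = -6 + 7 = 1)
q(l, H) = (-3 + l)*(2 + l) (q(l, H) = (2 + l)*(-3 + l) = (-3 + l)*(2 + l))
(j(16) + s(-10, 11)) + q(U, 1/(-14)) = (14 - 1*(-10)) + (-6 + 1² - 1*1) = (14 + 10) + (-6 + 1 - 1) = 24 - 6 = 18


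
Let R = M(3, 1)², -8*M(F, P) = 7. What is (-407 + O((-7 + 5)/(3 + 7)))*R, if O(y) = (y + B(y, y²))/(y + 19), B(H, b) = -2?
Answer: -1875181/6016 ≈ -311.70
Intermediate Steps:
M(F, P) = -7/8 (M(F, P) = -⅛*7 = -7/8)
O(y) = (-2 + y)/(19 + y) (O(y) = (y - 2)/(y + 19) = (-2 + y)/(19 + y))
R = 49/64 (R = (-7/8)² = 49/64 ≈ 0.76563)
(-407 + O((-7 + 5)/(3 + 7)))*R = (-407 + (-2 + (-7 + 5)/(3 + 7))/(19 + (-7 + 5)/(3 + 7)))*(49/64) = (-407 + (-2 - 2/10)/(19 - 2/10))*(49/64) = (-407 + (-2 - 2*⅒)/(19 - 2*⅒))*(49/64) = (-407 + (-2 - ⅕)/(19 - ⅕))*(49/64) = (-407 - 11/5/(94/5))*(49/64) = (-407 + (5/94)*(-11/5))*(49/64) = (-407 - 11/94)*(49/64) = -38269/94*49/64 = -1875181/6016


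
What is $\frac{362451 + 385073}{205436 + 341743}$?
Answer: $\frac{43972}{32187} \approx 1.3661$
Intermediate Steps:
$\frac{362451 + 385073}{205436 + 341743} = \frac{747524}{547179} = 747524 \cdot \frac{1}{547179} = \frac{43972}{32187}$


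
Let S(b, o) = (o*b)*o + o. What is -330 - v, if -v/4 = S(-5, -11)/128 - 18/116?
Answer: -40585/116 ≈ -349.87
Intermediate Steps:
S(b, o) = o + b*o**2 (S(b, o) = (b*o)*o + o = b*o**2 + o = o + b*o**2)
v = 2305/116 (v = -4*(-11*(1 - 5*(-11))/128 - 18/116) = -4*(-11*(1 + 55)*(1/128) - 18*1/116) = -4*(-11*56*(1/128) - 9/58) = -4*(-616*1/128 - 9/58) = -4*(-77/16 - 9/58) = -4*(-2305/464) = 2305/116 ≈ 19.871)
-330 - v = -330 - 1*2305/116 = -330 - 2305/116 = -40585/116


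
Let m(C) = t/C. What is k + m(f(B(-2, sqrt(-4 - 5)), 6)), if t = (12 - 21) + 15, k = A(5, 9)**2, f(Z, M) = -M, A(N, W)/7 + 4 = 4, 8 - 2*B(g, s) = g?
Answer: -1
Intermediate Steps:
B(g, s) = 4 - g/2
A(N, W) = 0 (A(N, W) = -28 + 7*4 = -28 + 28 = 0)
k = 0 (k = 0**2 = 0)
t = 6 (t = -9 + 15 = 6)
m(C) = 6/C
k + m(f(B(-2, sqrt(-4 - 5)), 6)) = 0 + 6/((-1*6)) = 0 + 6/(-6) = 0 + 6*(-1/6) = 0 - 1 = -1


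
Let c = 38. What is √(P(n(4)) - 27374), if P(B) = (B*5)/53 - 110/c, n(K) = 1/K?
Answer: I*√111045955259/2014 ≈ 165.46*I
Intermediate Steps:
P(B) = -55/19 + 5*B/53 (P(B) = (B*5)/53 - 110/38 = (5*B)*(1/53) - 110*1/38 = 5*B/53 - 55/19 = -55/19 + 5*B/53)
√(P(n(4)) - 27374) = √((-55/19 + (5/53)/4) - 27374) = √((-55/19 + (5/53)*(¼)) - 27374) = √((-55/19 + 5/212) - 27374) = √(-11565/4028 - 27374) = √(-110274037/4028) = I*√111045955259/2014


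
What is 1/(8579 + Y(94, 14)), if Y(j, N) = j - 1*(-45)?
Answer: 1/8718 ≈ 0.00011471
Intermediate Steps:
Y(j, N) = 45 + j (Y(j, N) = j + 45 = 45 + j)
1/(8579 + Y(94, 14)) = 1/(8579 + (45 + 94)) = 1/(8579 + 139) = 1/8718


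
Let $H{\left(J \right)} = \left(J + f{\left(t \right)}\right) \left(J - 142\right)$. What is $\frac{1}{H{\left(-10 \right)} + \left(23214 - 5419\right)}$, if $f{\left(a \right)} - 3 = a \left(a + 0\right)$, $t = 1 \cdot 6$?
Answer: $\frac{1}{13387} \approx 7.4699 \cdot 10^{-5}$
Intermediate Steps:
$t = 6$
$f{\left(a \right)} = 3 + a^{2}$ ($f{\left(a \right)} = 3 + a \left(a + 0\right) = 3 + a a = 3 + a^{2}$)
$H{\left(J \right)} = \left(-142 + J\right) \left(39 + J\right)$ ($H{\left(J \right)} = \left(J + \left(3 + 6^{2}\right)\right) \left(J - 142\right) = \left(J + \left(3 + 36\right)\right) \left(-142 + J\right) = \left(J + 39\right) \left(-142 + J\right) = \left(39 + J\right) \left(-142 + J\right) = \left(-142 + J\right) \left(39 + J\right)$)
$\frac{1}{H{\left(-10 \right)} + \left(23214 - 5419\right)} = \frac{1}{\left(-5538 + \left(-10\right)^{2} - -1030\right) + \left(23214 - 5419\right)} = \frac{1}{\left(-5538 + 100 + 1030\right) + \left(23214 - 5419\right)} = \frac{1}{-4408 + 17795} = \frac{1}{13387}$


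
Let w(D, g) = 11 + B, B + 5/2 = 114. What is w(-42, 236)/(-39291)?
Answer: -35/11226 ≈ -0.0031178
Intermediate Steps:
B = 223/2 (B = -5/2 + 114 = 223/2 ≈ 111.50)
w(D, g) = 245/2 (w(D, g) = 11 + 223/2 = 245/2)
w(-42, 236)/(-39291) = (245/2)/(-39291) = (245/2)*(-1/39291) = -35/11226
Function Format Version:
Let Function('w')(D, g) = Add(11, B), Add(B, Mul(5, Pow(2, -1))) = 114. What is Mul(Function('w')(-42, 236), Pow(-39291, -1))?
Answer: Rational(-35, 11226) ≈ -0.0031178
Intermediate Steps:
B = Rational(223, 2) (B = Add(Rational(-5, 2), 114) = Rational(223, 2) ≈ 111.50)
Function('w')(D, g) = Rational(245, 2) (Function('w')(D, g) = Add(11, Rational(223, 2)) = Rational(245, 2))
Mul(Function('w')(-42, 236), Pow(-39291, -1)) = Mul(Rational(245, 2), Pow(-39291, -1)) = Mul(Rational(245, 2), Rational(-1, 39291)) = Rational(-35, 11226)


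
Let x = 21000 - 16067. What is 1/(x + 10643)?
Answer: 1/15576 ≈ 6.4201e-5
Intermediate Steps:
x = 4933
1/(x + 10643) = 1/(4933 + 10643) = 1/15576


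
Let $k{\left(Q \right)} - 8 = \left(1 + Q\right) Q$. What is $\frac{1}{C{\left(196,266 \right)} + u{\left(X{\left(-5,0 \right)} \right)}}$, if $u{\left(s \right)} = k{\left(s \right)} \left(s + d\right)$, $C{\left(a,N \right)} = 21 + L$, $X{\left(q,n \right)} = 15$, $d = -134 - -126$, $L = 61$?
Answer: $\frac{1}{1818} \approx 0.00055005$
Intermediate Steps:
$k{\left(Q \right)} = 8 + Q \left(1 + Q\right)$ ($k{\left(Q \right)} = 8 + \left(1 + Q\right) Q = 8 + Q \left(1 + Q\right)$)
$d = -8$ ($d = -134 + 126 = -8$)
$C{\left(a,N \right)} = 82$ ($C{\left(a,N \right)} = 21 + 61 = 82$)
$u{\left(s \right)} = \left(-8 + s\right) \left(8 + s + s^{2}\right)$ ($u{\left(s \right)} = \left(8 + s + s^{2}\right) \left(s - 8\right) = \left(8 + s + s^{2}\right) \left(-8 + s\right) = \left(-8 + s\right) \left(8 + s + s^{2}\right)$)
$\frac{1}{C{\left(196,266 \right)} + u{\left(X{\left(-5,0 \right)} \right)}} = \frac{1}{82 + \left(-8 + 15\right) \left(8 + 15 + 15^{2}\right)} = \frac{1}{82 + 7 \left(8 + 15 + 225\right)} = \frac{1}{82 + 7 \cdot 248} = \frac{1}{82 + 1736} = \frac{1}{1818}$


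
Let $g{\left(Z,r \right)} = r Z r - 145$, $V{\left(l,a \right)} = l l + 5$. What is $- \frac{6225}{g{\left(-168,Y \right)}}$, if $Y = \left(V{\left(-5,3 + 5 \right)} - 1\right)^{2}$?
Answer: $\frac{6225}{118823353} \approx 5.2389 \cdot 10^{-5}$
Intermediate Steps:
$V{\left(l,a \right)} = 5 + l^{2}$ ($V{\left(l,a \right)} = l^{2} + 5 = 5 + l^{2}$)
$Y = 841$ ($Y = \left(\left(5 + \left(-5\right)^{2}\right) - 1\right)^{2} = \left(\left(5 + 25\right) - 1\right)^{2} = \left(30 - 1\right)^{2} = 29^{2} = 841$)
$g{\left(Z,r \right)} = -145 + Z r^{2}$ ($g{\left(Z,r \right)} = Z r r - 145 = Z r^{2} - 145 = -145 + Z r^{2}$)
$- \frac{6225}{g{\left(-168,Y \right)}} = - \frac{6225}{-145 - 168 \cdot 841^{2}} = - \frac{6225}{-145 - 118823208} = - \frac{6225}{-118823353} = \left(-6225\right) \left(- \frac{1}{118823353}\right) = \frac{6225}{118823353}$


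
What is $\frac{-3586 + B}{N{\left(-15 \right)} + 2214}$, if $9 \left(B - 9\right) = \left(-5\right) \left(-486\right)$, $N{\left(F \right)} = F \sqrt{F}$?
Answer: $- \frac{271174}{181673} - \frac{16535 i \sqrt{15}}{1635057} \approx -1.4926 - 0.039167 i$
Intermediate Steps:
$N{\left(F \right)} = F^{\frac{3}{2}}$
$B = 279$ ($B = 9 + \frac{\left(-5\right) \left(-486\right)}{9} = 9 + \frac{1}{9} \cdot 2430 = 9 + 270 = 279$)
$\frac{-3586 + B}{N{\left(-15 \right)} + 2214} = \frac{-3586 + 279}{\left(-15\right)^{\frac{3}{2}} + 2214} = - \frac{3307}{- 15 i \sqrt{15} + 2214} = - \frac{3307}{2214 - 15 i \sqrt{15}}$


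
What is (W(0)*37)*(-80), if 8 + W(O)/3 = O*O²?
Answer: 71040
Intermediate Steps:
W(O) = -24 + 3*O³ (W(O) = -24 + 3*(O*O²) = -24 + 3*O³)
(W(0)*37)*(-80) = ((-24 + 3*0³)*37)*(-80) = ((-24 + 3*0)*37)*(-80) = ((-24 + 0)*37)*(-80) = -24*37*(-80) = -888*(-80) = 71040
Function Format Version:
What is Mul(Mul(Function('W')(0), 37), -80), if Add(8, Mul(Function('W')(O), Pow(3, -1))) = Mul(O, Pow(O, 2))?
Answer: 71040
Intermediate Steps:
Function('W')(O) = Add(-24, Mul(3, Pow(O, 3))) (Function('W')(O) = Add(-24, Mul(3, Mul(O, Pow(O, 2)))) = Add(-24, Mul(3, Pow(O, 3))))
Mul(Mul(Function('W')(0), 37), -80) = Mul(Mul(Add(-24, Mul(3, Pow(0, 3))), 37), -80) = Mul(Mul(Add(-24, Mul(3, 0)), 37), -80) = Mul(Mul(Add(-24, 0), 37), -80) = Mul(Mul(-24, 37), -80) = Mul(-888, -80) = 71040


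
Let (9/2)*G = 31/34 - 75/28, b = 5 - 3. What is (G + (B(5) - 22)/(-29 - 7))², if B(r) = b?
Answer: 121801/4588164 ≈ 0.026547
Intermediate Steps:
b = 2
B(r) = 2
G = -841/2142 (G = 2*(31/34 - 75/28)/9 = (2/9)*(-841/476) = -841/2142 ≈ -0.39262)
(G + (B(5) - 22)/(-29 - 7))² = (-841/2142 + (2 - 22)/(-29 - 7))² = (-841/2142 - 20/(-36))² = (-841/2142 - 20*(-1/36))² = (-841/2142 + 5/9)² = (349/2142)² = 121801/4588164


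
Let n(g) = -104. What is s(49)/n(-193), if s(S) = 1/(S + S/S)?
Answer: -1/5200 ≈ -0.00019231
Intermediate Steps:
s(S) = 1/(1 + S) (s(S) = 1/(S + 1) = 1/(1 + S))
s(49)/n(-193) = 1/((1 + 49)*(-104)) = -1/104/50 = (1/50)*(-1/104) = -1/5200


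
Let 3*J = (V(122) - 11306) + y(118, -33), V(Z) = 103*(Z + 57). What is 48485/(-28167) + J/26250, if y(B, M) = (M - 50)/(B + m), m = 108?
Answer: -272506673053/167100727500 ≈ -1.6308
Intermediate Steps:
y(B, M) = (-50 + M)/(108 + B) (y(B, M) = (M - 50)/(B + 108) = (-50 + M)/(108 + B))
V(Z) = 5871 + 103*Z (V(Z) = 103*(57 + Z) = 5871 + 103*Z)
J = 1611523/678 (J = (((5871 + 103*122) - 11306) + (-50 - 33)/(108 + 118))/3 = (((5871 + 12566) - 11306) - 83/226)/3 = ((18437 - 11306) + (1/226)*(-83))/3 = (7131 - 83/226)/3 = (1/3)*(1611523/226) = 1611523/678 ≈ 2376.9)
48485/(-28167) + J/26250 = 48485/(-28167) + (1611523/678)/26250 = 48485*(-1/28167) + (1611523/678)*(1/26250) = -48485/28167 + 1611523/17797500 = -272506673053/167100727500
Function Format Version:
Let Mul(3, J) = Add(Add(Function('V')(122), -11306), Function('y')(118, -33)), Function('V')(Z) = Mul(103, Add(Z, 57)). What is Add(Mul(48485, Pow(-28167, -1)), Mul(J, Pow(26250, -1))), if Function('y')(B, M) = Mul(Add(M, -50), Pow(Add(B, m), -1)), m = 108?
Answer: Rational(-272506673053, 167100727500) ≈ -1.6308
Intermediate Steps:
Function('y')(B, M) = Mul(Pow(Add(108, B), -1), Add(-50, M)) (Function('y')(B, M) = Mul(Add(M, -50), Pow(Add(B, 108), -1)) = Mul(Add(-50, M), Pow(Add(108, B), -1)) = Mul(Pow(Add(108, B), -1), Add(-50, M)))
Function('V')(Z) = Add(5871, Mul(103, Z)) (Function('V')(Z) = Mul(103, Add(57, Z)) = Add(5871, Mul(103, Z)))
J = Rational(1611523, 678) (J = Mul(Rational(1, 3), Add(Add(Add(5871, Mul(103, 122)), -11306), Mul(Pow(Add(108, 118), -1), Add(-50, -33)))) = Mul(Rational(1, 3), Add(Add(Add(5871, 12566), -11306), Mul(Pow(226, -1), -83))) = Mul(Rational(1, 3), Add(Add(18437, -11306), Mul(Rational(1, 226), -83))) = Mul(Rational(1, 3), Add(7131, Rational(-83, 226))) = Mul(Rational(1, 3), Rational(1611523, 226)) = Rational(1611523, 678) ≈ 2376.9)
Add(Mul(48485, Pow(-28167, -1)), Mul(J, Pow(26250, -1))) = Add(Mul(48485, Pow(-28167, -1)), Mul(Rational(1611523, 678), Pow(26250, -1))) = Add(Mul(48485, Rational(-1, 28167)), Mul(Rational(1611523, 678), Rational(1, 26250))) = Add(Rational(-48485, 28167), Rational(1611523, 17797500)) = Rational(-272506673053, 167100727500)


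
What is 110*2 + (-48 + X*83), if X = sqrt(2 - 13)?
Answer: 172 + 83*I*sqrt(11) ≈ 172.0 + 275.28*I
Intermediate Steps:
X = I*sqrt(11) (X = sqrt(-11) = I*sqrt(11) ≈ 3.3166*I)
110*2 + (-48 + X*83) = 110*2 + (-48 + (I*sqrt(11))*83) = 220 + (-48 + 83*I*sqrt(11)) = 172 + 83*I*sqrt(11)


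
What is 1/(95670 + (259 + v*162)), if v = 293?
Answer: 1/143395 ≈ 6.9737e-6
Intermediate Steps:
1/(95670 + (259 + v*162)) = 1/(95670 + (259 + 293*162)) = 1/(95670 + (259 + 47466)) = 1/(95670 + 47725) = 1/143395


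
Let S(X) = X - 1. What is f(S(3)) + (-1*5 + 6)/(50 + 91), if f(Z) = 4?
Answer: 565/141 ≈ 4.0071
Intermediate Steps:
S(X) = -1 + X
f(S(3)) + (-1*5 + 6)/(50 + 91) = 4 + (-1*5 + 6)/(50 + 91) = 4 + (-5 + 6)/141 = 4 + (1/141)*1 = 4 + 1/141 = 565/141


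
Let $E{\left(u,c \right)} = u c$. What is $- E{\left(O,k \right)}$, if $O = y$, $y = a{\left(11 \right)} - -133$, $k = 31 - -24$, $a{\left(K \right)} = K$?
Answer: $-7920$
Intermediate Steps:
$k = 55$ ($k = 31 + 24 = 55$)
$y = 144$ ($y = 11 - -133 = 11 + 133 = 144$)
$O = 144$
$E{\left(u,c \right)} = c u$
$- E{\left(O,k \right)} = - 55 \cdot 144 = \left(-1\right) 7920 = -7920$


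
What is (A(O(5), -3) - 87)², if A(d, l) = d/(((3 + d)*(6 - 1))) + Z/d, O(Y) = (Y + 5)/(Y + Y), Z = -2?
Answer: 3164841/400 ≈ 7912.1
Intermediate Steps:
O(Y) = (5 + Y)/(2*Y) (O(Y) = (5 + Y)/((2*Y)) = (5 + Y)*(1/(2*Y)) = (5 + Y)/(2*Y))
A(d, l) = -2/d + d/(15 + 5*d) (A(d, l) = d/(((3 + d)*(6 - 1))) - 2/d = d/(((3 + d)*5)) - 2/d = d/(15 + 5*d) - 2/d = -2/d + d/(15 + 5*d))
(A(O(5), -3) - 87)² = ((-30 + ((½)*(5 + 5)/5)² - 5*(5 + 5)/5)/(5*(((½)*(5 + 5)/5))*(3 + (½)*(5 + 5)/5)) - 87)² = ((-30 + ((½)*(⅕)*10)² - 5*10/5)/(5*(((½)*(⅕)*10))*(3 + (½)*(⅕)*10)) - 87)² = ((⅕)*(-30 + 1² - 10*1)/(1*(3 + 1)) - 87)² = ((⅕)*1*(-30 + 1 - 10)/4 - 87)² = ((⅕)*1*(¼)*(-39) - 87)² = (-39/20 - 87)² = (-1779/20)² = 3164841/400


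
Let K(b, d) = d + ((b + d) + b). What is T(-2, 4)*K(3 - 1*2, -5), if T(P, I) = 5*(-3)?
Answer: 120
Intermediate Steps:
T(P, I) = -15
K(b, d) = 2*b + 2*d (K(b, d) = d + (d + 2*b) = 2*b + 2*d)
T(-2, 4)*K(3 - 1*2, -5) = -15*(2*(3 - 1*2) + 2*(-5)) = -15*(2*(3 - 2) - 10) = -15*(2*1 - 10) = -15*(2 - 10) = -15*(-8) = 120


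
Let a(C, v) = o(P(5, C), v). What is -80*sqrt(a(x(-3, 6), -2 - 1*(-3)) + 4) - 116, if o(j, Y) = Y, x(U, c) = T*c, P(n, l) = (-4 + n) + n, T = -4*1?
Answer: -116 - 80*sqrt(5) ≈ -294.89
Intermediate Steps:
T = -4
P(n, l) = -4 + 2*n
x(U, c) = -4*c
a(C, v) = v
-80*sqrt(a(x(-3, 6), -2 - 1*(-3)) + 4) - 116 = -80*sqrt((-2 - 1*(-3)) + 4) - 116 = -80*sqrt((-2 + 3) + 4) - 116 = -80*sqrt(1 + 4) - 116 = -80*sqrt(5) - 116 = -116 - 80*sqrt(5)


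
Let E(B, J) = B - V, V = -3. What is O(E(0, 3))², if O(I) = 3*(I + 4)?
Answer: 441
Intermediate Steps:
E(B, J) = 3 + B (E(B, J) = B - 1*(-3) = B + 3 = 3 + B)
O(I) = 12 + 3*I (O(I) = 3*(4 + I) = 12 + 3*I)
O(E(0, 3))² = (12 + 3*(3 + 0))² = (12 + 3*3)² = (12 + 9)² = 21² = 441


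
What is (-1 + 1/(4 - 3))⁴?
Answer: 0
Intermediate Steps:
(-1 + 1/(4 - 3))⁴ = (-1 + 1/1)⁴ = (-1 + 1)⁴ = 0⁴ = 0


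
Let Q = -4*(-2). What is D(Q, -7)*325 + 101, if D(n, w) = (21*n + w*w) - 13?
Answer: 66401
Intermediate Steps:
Q = 8
D(n, w) = -13 + w² + 21*n (D(n, w) = (21*n + w²) - 13 = (w² + 21*n) - 13 = -13 + w² + 21*n)
D(Q, -7)*325 + 101 = (-13 + (-7)² + 21*8)*325 + 101 = (-13 + 49 + 168)*325 + 101 = 204*325 + 101 = 66300 + 101 = 66401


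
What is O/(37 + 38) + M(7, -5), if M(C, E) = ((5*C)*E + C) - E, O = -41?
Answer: -12266/75 ≈ -163.55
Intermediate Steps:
M(C, E) = C - E + 5*C*E (M(C, E) = (5*C*E + C) - E = (C + 5*C*E) - E = C - E + 5*C*E)
O/(37 + 38) + M(7, -5) = -41/(37 + 38) + (7 - 1*(-5) + 5*7*(-5)) = -41/75 + (7 + 5 - 175) = (1/75)*(-41) - 163 = -41/75 - 163 = -12266/75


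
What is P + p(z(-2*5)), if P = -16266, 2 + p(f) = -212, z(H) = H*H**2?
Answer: -16480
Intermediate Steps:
z(H) = H**3
p(f) = -214 (p(f) = -2 - 212 = -214)
P + p(z(-2*5)) = -16266 - 214 = -16480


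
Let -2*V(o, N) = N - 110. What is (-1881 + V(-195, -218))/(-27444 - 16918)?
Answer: 1717/44362 ≈ 0.038704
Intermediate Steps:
V(o, N) = 55 - N/2 (V(o, N) = -(N - 110)/2 = -(-110 + N)/2 = 55 - N/2)
(-1881 + V(-195, -218))/(-27444 - 16918) = (-1881 + (55 - 1/2*(-218)))/(-27444 - 16918) = (-1881 + (55 + 109))/(-44362) = (-1881 + 164)*(-1/44362) = -1717*(-1/44362) = 1717/44362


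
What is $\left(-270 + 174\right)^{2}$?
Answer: $9216$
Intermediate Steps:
$\left(-270 + 174\right)^{2} = \left(-96\right)^{2} = 9216$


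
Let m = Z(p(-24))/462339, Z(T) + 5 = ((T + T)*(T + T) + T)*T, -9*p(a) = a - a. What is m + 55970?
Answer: 25877113825/462339 ≈ 55970.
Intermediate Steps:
p(a) = 0 (p(a) = -(a - a)/9 = -⅑*0 = 0)
Z(T) = -5 + T*(T + 4*T²) (Z(T) = -5 + ((T + T)*(T + T) + T)*T = -5 + ((2*T)*(2*T) + T)*T = -5 + (4*T² + T)*T = -5 + (T + 4*T²)*T = -5 + T*(T + 4*T²))
m = -5/462339 (m = (-5 + 0² + 4*0³)/462339 = (-5 + 0 + 4*0)*(1/462339) = (-5 + 0 + 0)*(1/462339) = -5*1/462339 = -5/462339 ≈ -1.0815e-5)
m + 55970 = -5/462339 + 55970 = 25877113825/462339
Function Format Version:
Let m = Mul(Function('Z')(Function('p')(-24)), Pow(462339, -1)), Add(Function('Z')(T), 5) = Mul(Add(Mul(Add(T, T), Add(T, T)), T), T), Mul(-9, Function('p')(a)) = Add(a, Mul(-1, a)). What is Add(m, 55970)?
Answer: Rational(25877113825, 462339) ≈ 55970.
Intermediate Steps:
Function('p')(a) = 0 (Function('p')(a) = Mul(Rational(-1, 9), Add(a, Mul(-1, a))) = Mul(Rational(-1, 9), 0) = 0)
Function('Z')(T) = Add(-5, Mul(T, Add(T, Mul(4, Pow(T, 2))))) (Function('Z')(T) = Add(-5, Mul(Add(Mul(Add(T, T), Add(T, T)), T), T)) = Add(-5, Mul(Add(Mul(Mul(2, T), Mul(2, T)), T), T)) = Add(-5, Mul(Add(Mul(4, Pow(T, 2)), T), T)) = Add(-5, Mul(Add(T, Mul(4, Pow(T, 2))), T)) = Add(-5, Mul(T, Add(T, Mul(4, Pow(T, 2))))))
m = Rational(-5, 462339) (m = Mul(Add(-5, Pow(0, 2), Mul(4, Pow(0, 3))), Pow(462339, -1)) = Mul(Add(-5, 0, Mul(4, 0)), Rational(1, 462339)) = Mul(Add(-5, 0, 0), Rational(1, 462339)) = Mul(-5, Rational(1, 462339)) = Rational(-5, 462339) ≈ -1.0815e-5)
Add(m, 55970) = Add(Rational(-5, 462339), 55970) = Rational(25877113825, 462339)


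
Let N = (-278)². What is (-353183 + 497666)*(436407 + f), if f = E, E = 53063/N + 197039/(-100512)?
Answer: 40816282921139297249/647330784 ≈ 6.3053e+10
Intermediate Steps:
N = 77284
E = -2473623455/1941992352 (E = 53063/77284 + 197039/(-100512) = 53063*(1/77284) + 197039*(-1/100512) = 53063/77284 - 197039/100512 = -2473623455/1941992352 ≈ -1.2738)
f = -2473623455/1941992352 ≈ -1.2738
(-353183 + 497666)*(436407 + f) = (-353183 + 497666)*(436407 - 2473623455/1941992352) = 144483*(847496582735809/1941992352) = 40816282921139297249/647330784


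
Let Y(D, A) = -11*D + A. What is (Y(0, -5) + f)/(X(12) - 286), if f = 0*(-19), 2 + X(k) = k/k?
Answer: 5/287 ≈ 0.017422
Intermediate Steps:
X(k) = -1 (X(k) = -2 + k/k = -2 + 1 = -1)
f = 0
Y(D, A) = A - 11*D
(Y(0, -5) + f)/(X(12) - 286) = ((-5 - 11*0) + 0)/(-1 - 286) = ((-5 + 0) + 0)/(-287) = (-5 + 0)*(-1/287) = -5*(-1/287) = 5/287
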